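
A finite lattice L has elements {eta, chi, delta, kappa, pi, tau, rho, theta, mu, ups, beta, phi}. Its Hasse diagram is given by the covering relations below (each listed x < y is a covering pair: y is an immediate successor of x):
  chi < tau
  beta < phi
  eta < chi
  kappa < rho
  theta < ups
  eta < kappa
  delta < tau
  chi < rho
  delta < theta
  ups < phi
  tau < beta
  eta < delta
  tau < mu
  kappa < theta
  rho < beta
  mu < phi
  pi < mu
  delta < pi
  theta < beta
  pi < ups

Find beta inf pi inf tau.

delta

Common lower bounds of {beta, pi, tau}: delta, eta.
The greatest among these is delta.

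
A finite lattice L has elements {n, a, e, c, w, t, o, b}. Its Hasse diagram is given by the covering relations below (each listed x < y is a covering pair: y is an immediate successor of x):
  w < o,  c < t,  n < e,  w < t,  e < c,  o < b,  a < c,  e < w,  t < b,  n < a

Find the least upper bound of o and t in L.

Common upper bounds of {o, t}: b.
The least among these is b.

b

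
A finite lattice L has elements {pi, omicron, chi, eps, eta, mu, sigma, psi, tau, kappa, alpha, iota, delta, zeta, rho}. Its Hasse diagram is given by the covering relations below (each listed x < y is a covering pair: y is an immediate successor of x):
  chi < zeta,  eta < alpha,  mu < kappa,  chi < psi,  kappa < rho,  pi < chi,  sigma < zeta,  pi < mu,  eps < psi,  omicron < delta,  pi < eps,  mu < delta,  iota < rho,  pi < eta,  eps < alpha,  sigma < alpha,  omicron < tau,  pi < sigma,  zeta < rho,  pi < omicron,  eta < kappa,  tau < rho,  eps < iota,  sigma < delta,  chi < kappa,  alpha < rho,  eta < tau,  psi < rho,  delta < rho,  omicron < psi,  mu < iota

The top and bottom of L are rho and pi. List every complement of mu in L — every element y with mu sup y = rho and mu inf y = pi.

alpha, psi, tau, zeta

Need y with mu ∨ y = rho and mu ∧ y = pi.
Checking each element gives: alpha, psi, tau, zeta.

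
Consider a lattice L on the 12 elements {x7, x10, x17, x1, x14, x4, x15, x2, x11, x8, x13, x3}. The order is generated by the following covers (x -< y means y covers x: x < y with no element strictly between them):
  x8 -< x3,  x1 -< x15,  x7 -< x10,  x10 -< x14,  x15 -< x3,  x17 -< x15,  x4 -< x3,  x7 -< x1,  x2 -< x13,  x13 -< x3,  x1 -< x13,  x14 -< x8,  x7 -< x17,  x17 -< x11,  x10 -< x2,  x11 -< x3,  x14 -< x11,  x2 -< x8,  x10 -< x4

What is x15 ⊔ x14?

x3

Common upper bounds of {x15, x14}: x3.
The least among these is x3.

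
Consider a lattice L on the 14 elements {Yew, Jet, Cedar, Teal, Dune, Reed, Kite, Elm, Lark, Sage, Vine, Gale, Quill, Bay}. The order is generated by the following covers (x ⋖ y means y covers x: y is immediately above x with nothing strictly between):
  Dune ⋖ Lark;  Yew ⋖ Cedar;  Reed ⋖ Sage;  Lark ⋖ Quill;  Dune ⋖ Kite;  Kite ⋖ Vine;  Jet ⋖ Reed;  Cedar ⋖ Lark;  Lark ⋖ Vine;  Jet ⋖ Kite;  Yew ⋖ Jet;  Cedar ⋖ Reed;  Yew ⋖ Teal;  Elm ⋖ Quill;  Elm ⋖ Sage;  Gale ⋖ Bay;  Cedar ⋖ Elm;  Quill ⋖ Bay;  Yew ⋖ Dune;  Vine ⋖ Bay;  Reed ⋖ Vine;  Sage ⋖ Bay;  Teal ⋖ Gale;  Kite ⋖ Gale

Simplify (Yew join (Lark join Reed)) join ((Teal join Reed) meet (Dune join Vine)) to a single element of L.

Lark ∨ Reed = Vine
Yew ∨ Vine = Vine
Teal ∨ Reed = Bay
Dune ∨ Vine = Vine
Bay ∧ Vine = Vine
Vine ∨ Vine = Vine

Vine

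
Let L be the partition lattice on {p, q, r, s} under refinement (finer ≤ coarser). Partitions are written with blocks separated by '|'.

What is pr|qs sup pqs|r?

The join of pr|qs and pqs|r merges any blocks that overlap across the partitions, giving pqrs.

pqrs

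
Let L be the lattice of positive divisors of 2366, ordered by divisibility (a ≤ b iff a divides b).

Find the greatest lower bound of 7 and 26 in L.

Common lower bounds of {7, 26}: 1.
The greatest among these is 1.

1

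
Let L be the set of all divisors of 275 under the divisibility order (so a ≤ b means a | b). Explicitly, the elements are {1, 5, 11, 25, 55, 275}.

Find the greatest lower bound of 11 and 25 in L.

1

In the divisibility order, the meet is the greatest common divisor: gcd(11, 25) = 1.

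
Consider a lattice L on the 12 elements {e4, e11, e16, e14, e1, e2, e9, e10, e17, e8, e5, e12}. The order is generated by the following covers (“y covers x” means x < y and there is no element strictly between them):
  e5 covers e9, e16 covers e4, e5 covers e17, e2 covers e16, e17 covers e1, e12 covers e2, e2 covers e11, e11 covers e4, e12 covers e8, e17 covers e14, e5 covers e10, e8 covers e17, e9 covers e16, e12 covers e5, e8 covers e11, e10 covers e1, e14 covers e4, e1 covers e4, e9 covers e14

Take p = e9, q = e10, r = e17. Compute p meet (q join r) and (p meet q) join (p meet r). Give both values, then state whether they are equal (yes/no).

e9; e14; no

q join r = e5, so p meet (q join r) = e9 meet e5 = e9.
p meet q = e4 and p meet r = e14, so (p meet q) join (p meet r) = e4 join e14 = e14.
Equal: no.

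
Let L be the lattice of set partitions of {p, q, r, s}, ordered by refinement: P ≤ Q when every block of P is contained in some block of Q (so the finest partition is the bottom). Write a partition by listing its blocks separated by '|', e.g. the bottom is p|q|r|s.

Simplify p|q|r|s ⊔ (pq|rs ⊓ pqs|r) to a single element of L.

pq|rs ∧ pqs|r = pq|r|s
p|q|r|s ∨ pq|r|s = pq|r|s

pq|r|s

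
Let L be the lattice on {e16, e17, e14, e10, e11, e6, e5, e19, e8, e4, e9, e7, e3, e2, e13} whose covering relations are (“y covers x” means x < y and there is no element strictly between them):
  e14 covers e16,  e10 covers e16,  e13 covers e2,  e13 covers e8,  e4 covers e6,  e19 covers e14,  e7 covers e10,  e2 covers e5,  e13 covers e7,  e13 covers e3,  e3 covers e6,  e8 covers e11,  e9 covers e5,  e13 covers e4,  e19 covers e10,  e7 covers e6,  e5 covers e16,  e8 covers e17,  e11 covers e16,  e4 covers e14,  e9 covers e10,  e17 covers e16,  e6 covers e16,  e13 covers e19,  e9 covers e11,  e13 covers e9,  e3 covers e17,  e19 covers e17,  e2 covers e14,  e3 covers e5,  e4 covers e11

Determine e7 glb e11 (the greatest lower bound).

e16

Common lower bounds of {e7, e11}: e16.
The greatest among these is e16.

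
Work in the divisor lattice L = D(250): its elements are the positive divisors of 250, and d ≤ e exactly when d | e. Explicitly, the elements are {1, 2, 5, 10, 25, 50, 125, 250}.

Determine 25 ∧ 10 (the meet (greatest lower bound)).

5

In the divisibility order, the meet is the greatest common divisor: gcd(25, 10) = 5.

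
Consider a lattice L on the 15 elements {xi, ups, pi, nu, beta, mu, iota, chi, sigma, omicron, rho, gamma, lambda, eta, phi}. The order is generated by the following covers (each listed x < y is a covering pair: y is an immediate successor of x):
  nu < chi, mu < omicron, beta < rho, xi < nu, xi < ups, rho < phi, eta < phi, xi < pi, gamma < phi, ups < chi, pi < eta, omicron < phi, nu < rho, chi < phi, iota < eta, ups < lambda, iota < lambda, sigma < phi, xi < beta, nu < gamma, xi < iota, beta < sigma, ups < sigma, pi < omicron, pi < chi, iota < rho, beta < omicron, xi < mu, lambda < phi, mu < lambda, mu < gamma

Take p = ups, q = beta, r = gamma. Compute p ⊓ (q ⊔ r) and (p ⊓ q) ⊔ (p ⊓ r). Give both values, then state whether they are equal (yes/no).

q ⊔ r = phi, so p ⊓ (q ⊔ r) = ups ⊓ phi = ups.
p ⊓ q = xi and p ⊓ r = xi, so (p ⊓ q) ⊔ (p ⊓ r) = xi ⊔ xi = xi.
Equal: no.

ups; xi; no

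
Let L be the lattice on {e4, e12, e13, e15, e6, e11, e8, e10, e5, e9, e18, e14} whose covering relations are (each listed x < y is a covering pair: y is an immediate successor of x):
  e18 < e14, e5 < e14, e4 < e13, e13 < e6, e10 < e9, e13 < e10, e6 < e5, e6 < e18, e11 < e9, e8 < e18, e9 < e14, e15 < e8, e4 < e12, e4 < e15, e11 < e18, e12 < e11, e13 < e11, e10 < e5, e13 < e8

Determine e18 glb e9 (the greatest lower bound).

e11

Common lower bounds of {e18, e9}: e11, e12, e13, e4.
The greatest among these is e11.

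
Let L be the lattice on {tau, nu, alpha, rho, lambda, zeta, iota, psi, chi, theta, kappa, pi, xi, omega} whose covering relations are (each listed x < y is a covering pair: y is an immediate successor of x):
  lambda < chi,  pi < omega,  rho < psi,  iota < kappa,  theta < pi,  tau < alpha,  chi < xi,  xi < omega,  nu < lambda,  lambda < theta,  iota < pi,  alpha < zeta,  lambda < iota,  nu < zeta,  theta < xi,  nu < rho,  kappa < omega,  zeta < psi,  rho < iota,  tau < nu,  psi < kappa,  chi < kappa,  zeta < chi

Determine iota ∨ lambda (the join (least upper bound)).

iota

Common upper bounds of {iota, lambda}: iota, kappa, omega, pi.
The least among these is iota.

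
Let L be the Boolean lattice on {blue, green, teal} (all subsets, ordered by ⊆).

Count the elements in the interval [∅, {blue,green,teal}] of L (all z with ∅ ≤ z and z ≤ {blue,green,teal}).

The interval [∅, {blue,green,teal}] = {{blue,green,teal}, {blue,green}, {blue,teal}, {blue}, {green,teal}, {green}, {teal}, ∅}, which has 8 elements.

8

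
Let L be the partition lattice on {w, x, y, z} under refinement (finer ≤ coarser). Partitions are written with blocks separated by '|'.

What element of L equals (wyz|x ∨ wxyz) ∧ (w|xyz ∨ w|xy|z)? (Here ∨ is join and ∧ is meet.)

w|xyz

wyz|x ∨ wxyz = wxyz
w|xyz ∨ w|xy|z = w|xyz
wxyz ∧ w|xyz = w|xyz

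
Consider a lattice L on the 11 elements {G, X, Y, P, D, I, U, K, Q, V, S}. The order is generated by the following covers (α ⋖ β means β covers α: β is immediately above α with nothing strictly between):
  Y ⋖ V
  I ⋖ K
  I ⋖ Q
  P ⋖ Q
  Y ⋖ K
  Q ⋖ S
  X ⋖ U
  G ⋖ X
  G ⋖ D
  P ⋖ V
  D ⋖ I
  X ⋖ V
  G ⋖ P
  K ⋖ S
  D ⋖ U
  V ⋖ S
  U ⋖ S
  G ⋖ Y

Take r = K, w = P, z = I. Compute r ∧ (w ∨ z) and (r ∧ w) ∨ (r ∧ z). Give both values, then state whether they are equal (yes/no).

I; I; yes

w ∨ z = Q, so r ∧ (w ∨ z) = K ∧ Q = I.
r ∧ w = G and r ∧ z = I, so (r ∧ w) ∨ (r ∧ z) = G ∨ I = I.
Equal: yes.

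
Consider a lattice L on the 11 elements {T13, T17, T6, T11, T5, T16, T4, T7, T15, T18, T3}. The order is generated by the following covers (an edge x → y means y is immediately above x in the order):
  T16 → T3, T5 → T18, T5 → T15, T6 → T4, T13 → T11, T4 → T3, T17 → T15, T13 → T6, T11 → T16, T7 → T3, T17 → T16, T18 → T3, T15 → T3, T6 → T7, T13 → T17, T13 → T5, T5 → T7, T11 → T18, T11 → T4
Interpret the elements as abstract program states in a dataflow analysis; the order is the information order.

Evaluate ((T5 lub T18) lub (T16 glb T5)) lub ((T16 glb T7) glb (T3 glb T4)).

T5 ∨ T18 = T18
T16 ∧ T5 = T13
T18 ∨ T13 = T18
T16 ∧ T7 = T13
T3 ∧ T4 = T4
T13 ∧ T4 = T13
T18 ∨ T13 = T18

T18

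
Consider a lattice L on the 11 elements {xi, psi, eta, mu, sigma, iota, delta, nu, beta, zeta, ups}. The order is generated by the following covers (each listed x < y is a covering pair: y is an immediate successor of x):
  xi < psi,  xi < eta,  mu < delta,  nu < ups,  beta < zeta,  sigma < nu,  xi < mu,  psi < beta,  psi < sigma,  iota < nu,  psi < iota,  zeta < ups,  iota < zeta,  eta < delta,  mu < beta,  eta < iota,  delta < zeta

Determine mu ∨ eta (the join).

Common upper bounds of {mu, eta}: delta, ups, zeta.
The least among these is delta.

delta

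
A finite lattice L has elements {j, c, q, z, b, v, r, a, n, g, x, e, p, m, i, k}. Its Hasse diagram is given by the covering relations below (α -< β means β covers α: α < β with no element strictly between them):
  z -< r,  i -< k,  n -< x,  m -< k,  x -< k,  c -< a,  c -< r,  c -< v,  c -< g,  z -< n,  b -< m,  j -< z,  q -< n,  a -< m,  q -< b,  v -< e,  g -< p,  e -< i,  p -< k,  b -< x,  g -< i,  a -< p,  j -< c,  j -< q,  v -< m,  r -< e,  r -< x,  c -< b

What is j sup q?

q

Common upper bounds of {j, q}: b, k, m, n, q, x.
The least among these is q.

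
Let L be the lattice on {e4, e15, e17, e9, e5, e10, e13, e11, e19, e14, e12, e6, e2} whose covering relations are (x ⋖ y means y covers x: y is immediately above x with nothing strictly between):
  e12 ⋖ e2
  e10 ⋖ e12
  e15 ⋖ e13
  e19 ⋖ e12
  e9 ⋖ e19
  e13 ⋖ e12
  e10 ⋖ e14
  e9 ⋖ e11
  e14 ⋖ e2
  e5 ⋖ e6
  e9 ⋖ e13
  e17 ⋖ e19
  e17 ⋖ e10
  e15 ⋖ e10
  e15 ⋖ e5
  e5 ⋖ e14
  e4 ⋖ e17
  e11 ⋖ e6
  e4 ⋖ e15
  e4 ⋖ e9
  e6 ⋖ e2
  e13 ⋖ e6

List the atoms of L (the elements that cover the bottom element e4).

The atoms are exactly the elements that cover e4: e15, e17, e9.

e15, e17, e9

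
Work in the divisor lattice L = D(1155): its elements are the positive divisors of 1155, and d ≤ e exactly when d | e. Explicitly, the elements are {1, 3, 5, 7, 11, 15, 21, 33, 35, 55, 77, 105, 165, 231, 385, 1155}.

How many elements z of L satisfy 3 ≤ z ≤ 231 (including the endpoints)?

4

The interval [3, 231] = {21, 231, 3, 33}, which has 4 elements.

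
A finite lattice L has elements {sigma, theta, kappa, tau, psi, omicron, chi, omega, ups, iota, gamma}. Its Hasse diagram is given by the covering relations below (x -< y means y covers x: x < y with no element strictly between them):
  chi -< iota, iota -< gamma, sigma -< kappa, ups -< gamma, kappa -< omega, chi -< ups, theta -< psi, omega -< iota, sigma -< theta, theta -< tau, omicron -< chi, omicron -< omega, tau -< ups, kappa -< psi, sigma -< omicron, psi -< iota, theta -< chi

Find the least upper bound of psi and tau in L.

gamma

Common upper bounds of {psi, tau}: gamma.
The least among these is gamma.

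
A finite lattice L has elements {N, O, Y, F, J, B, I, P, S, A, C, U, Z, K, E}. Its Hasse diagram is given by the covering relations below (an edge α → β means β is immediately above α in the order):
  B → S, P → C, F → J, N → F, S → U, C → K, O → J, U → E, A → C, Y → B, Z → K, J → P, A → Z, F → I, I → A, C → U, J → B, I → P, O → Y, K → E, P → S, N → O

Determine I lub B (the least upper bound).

Common upper bounds of {I, B}: E, S, U.
The least among these is S.

S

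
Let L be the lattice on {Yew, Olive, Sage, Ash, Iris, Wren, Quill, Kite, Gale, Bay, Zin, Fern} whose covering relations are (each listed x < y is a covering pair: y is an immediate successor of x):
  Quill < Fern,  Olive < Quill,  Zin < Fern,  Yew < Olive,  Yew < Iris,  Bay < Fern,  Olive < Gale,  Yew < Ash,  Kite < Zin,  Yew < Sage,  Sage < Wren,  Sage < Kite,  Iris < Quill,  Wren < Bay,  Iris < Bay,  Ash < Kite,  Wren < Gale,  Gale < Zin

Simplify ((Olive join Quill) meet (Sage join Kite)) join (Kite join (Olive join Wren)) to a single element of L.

Olive ∨ Quill = Quill
Sage ∨ Kite = Kite
Quill ∧ Kite = Yew
Olive ∨ Wren = Gale
Kite ∨ Gale = Zin
Yew ∨ Zin = Zin

Zin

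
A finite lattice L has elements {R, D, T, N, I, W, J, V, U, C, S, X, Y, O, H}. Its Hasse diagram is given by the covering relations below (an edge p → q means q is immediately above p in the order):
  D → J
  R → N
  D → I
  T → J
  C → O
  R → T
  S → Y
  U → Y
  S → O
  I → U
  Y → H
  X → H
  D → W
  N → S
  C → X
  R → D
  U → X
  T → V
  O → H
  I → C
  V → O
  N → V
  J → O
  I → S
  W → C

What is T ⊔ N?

Common upper bounds of {T, N}: H, O, V.
The least among these is V.

V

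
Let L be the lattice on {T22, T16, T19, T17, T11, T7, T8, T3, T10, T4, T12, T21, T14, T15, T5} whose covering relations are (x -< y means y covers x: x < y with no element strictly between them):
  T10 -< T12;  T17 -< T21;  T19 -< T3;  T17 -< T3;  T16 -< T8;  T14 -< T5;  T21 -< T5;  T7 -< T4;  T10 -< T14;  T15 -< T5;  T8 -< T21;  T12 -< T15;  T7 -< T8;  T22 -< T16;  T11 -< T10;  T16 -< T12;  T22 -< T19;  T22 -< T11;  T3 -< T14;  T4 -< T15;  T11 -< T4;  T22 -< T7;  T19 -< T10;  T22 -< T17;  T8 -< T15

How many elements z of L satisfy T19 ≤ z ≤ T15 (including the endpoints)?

4

The interval [T19, T15] = {T10, T12, T15, T19}, which has 4 elements.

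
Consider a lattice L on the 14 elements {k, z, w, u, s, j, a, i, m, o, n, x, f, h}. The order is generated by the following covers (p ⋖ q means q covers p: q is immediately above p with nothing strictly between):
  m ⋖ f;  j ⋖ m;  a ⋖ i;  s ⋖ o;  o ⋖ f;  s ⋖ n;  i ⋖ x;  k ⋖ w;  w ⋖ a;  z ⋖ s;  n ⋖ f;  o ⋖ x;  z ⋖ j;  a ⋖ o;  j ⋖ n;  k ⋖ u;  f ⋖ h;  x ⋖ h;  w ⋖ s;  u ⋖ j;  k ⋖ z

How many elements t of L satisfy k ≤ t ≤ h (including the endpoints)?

14

The interval [k, h] = {a, f, h, i, j, k, m, n, o, s, u, w, x, z}, which has 14 elements.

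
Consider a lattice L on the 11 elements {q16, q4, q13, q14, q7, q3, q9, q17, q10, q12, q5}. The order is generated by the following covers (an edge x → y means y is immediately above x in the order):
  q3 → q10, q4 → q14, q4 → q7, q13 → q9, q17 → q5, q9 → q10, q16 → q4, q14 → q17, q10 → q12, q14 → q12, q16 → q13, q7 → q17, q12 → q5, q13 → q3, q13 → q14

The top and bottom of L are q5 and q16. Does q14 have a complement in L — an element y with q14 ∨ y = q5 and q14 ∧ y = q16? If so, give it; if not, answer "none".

none

For every candidate y, either q14 ∨ y ≠ q5 or q14 ∧ y ≠ q16; no complement exists.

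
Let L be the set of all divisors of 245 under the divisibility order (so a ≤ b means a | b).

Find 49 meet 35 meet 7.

In the divisibility order, the meet is the greatest common divisor: gcd(49, 35, 7) = 7.

7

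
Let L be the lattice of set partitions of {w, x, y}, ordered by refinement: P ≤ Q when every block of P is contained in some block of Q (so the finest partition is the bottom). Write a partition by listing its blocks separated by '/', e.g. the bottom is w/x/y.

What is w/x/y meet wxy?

w/x/y

The meet (common refinement) of w/x/y and wxy intersects blocks pairwise, giving w/x/y.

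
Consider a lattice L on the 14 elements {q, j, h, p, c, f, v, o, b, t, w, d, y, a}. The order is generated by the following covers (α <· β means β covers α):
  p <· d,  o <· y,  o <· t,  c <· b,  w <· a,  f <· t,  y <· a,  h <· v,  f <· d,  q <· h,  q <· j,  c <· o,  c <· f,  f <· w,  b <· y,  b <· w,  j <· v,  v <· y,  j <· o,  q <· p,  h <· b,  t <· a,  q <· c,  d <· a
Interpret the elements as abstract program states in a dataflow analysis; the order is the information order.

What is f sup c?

Common upper bounds of {f, c}: a, d, f, t, w.
The least among these is f.

f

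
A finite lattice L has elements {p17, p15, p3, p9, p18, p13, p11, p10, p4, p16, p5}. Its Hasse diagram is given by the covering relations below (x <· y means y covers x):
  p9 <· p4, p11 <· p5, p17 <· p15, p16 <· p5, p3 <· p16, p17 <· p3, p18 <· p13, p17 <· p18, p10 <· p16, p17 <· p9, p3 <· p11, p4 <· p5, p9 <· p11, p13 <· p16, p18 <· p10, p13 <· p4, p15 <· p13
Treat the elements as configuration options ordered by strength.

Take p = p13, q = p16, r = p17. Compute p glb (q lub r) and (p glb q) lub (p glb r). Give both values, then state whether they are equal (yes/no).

q lub r = p16, so p glb (q lub r) = p13 glb p16 = p13.
p glb q = p13 and p glb r = p17, so (p glb q) lub (p glb r) = p13 lub p17 = p13.
Equal: yes.

p13; p13; yes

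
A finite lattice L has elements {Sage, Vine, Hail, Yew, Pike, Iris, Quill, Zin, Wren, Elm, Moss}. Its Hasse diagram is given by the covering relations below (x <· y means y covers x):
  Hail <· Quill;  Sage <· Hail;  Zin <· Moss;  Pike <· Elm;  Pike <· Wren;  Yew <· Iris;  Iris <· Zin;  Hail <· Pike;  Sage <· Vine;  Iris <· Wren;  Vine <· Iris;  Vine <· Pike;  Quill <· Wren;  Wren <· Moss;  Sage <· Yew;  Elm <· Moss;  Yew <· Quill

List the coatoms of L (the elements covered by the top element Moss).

The coatoms are exactly the elements covered by Moss: Elm, Wren, Zin.

Elm, Wren, Zin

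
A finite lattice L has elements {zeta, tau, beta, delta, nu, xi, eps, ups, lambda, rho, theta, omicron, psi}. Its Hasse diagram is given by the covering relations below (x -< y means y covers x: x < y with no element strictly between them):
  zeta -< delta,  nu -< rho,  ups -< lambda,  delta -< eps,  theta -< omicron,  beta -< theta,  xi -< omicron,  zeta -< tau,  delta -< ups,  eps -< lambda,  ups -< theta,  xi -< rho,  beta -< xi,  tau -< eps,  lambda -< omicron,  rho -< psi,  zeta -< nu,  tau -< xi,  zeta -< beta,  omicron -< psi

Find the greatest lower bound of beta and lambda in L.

Common lower bounds of {beta, lambda}: zeta.
The greatest among these is zeta.

zeta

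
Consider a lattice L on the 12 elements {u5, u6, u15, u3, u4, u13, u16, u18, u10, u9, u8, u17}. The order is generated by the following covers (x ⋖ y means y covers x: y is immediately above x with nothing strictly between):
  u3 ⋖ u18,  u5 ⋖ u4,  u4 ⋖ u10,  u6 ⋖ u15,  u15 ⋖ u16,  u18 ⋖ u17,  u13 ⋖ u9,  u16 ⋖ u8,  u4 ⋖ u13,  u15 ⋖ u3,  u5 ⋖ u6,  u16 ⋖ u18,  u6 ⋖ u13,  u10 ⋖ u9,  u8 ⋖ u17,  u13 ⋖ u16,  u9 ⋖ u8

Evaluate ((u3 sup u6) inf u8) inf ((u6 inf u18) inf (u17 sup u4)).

u6

u3 ∨ u6 = u3
u3 ∧ u8 = u15
u6 ∧ u18 = u6
u17 ∨ u4 = u17
u6 ∧ u17 = u6
u15 ∧ u6 = u6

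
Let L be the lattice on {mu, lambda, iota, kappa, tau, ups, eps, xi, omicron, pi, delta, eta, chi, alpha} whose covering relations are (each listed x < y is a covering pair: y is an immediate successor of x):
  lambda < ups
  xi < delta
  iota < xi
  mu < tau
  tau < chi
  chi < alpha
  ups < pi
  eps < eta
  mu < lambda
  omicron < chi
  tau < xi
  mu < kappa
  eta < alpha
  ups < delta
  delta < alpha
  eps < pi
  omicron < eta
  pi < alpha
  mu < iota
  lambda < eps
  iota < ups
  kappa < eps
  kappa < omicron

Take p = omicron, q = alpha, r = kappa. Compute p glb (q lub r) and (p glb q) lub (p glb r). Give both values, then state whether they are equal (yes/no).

omicron; omicron; yes

q lub r = alpha, so p glb (q lub r) = omicron glb alpha = omicron.
p glb q = omicron and p glb r = kappa, so (p glb q) lub (p glb r) = omicron lub kappa = omicron.
Equal: yes.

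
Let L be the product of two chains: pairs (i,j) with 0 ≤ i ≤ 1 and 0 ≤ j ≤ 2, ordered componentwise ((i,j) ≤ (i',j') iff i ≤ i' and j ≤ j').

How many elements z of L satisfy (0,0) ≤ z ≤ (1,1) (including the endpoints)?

4

The interval [(0,0), (1,1)] = {(0,0), (0,1), (1,0), (1,1)}, which has 4 elements.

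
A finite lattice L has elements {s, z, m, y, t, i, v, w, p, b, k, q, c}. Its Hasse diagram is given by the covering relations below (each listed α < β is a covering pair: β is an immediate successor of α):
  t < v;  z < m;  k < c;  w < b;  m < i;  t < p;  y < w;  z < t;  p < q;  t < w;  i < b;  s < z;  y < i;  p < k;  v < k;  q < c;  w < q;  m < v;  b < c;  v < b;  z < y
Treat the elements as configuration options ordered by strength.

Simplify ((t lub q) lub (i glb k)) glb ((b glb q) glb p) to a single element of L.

t

t ∨ q = q
i ∧ k = m
q ∨ m = c
b ∧ q = w
w ∧ p = t
c ∧ t = t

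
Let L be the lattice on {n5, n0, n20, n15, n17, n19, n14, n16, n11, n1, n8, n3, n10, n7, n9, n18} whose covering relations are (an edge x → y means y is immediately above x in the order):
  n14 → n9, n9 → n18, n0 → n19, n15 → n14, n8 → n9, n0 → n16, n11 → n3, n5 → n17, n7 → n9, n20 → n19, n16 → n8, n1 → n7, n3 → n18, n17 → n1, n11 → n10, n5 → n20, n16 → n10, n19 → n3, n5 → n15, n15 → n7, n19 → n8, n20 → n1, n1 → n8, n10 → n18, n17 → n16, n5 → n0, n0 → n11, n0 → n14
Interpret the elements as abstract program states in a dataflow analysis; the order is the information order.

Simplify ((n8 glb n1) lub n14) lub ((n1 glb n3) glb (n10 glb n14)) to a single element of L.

n9

n8 ∧ n1 = n1
n1 ∨ n14 = n9
n1 ∧ n3 = n20
n10 ∧ n14 = n0
n20 ∧ n0 = n5
n9 ∨ n5 = n9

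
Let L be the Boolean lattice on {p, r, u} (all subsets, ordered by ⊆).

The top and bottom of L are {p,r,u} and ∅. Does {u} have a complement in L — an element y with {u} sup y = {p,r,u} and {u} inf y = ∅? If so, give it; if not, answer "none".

{p,r}

Need y with {u} ∨ y = {p,r,u} and {u} ∧ y = ∅.
Checking each element gives: {p,r}.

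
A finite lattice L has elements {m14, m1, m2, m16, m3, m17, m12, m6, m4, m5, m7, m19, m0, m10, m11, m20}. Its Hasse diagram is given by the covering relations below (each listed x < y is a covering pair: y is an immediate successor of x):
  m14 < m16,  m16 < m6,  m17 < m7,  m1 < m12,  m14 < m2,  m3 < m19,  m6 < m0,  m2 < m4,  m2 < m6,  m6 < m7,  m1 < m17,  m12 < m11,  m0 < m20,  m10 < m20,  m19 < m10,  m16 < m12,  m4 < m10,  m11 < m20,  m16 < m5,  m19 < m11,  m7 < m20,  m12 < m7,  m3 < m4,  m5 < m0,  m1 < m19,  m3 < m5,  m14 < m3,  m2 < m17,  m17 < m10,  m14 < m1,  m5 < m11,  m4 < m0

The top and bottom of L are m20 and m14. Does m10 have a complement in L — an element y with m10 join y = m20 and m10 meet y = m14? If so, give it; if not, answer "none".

Need y with m10 ∨ y = m20 and m10 ∧ y = m14.
Checking each element gives: m16.

m16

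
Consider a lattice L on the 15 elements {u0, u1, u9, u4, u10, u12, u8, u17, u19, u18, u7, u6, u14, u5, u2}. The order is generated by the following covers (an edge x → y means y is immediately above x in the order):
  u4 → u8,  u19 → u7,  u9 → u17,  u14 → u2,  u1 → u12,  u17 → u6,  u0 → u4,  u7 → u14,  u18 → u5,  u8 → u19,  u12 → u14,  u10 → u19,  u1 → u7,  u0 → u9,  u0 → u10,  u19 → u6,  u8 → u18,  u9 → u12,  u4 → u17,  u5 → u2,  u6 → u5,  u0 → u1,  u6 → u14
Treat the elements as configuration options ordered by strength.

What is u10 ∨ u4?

u19

Common upper bounds of {u10, u4}: u14, u19, u2, u5, u6, u7.
The least among these is u19.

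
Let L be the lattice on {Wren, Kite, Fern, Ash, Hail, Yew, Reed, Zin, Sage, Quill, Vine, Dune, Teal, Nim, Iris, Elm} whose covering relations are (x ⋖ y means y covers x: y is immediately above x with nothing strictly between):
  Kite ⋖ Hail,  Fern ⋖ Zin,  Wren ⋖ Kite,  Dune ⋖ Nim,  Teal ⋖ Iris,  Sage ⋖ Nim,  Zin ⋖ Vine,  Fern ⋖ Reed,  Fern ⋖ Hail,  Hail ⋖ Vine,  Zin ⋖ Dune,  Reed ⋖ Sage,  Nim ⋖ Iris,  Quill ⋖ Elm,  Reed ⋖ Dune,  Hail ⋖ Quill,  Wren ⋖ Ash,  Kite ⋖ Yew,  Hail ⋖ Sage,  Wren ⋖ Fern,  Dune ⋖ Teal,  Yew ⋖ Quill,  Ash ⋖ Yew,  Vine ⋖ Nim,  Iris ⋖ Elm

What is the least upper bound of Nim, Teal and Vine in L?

Common upper bounds of {Nim, Teal, Vine}: Elm, Iris.
The least among these is Iris.

Iris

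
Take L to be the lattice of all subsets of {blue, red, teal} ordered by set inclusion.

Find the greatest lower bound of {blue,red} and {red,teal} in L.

{red}

Common lower bounds of {{blue,red}, {red,teal}}: {red}, ∅.
The greatest among these is {red}.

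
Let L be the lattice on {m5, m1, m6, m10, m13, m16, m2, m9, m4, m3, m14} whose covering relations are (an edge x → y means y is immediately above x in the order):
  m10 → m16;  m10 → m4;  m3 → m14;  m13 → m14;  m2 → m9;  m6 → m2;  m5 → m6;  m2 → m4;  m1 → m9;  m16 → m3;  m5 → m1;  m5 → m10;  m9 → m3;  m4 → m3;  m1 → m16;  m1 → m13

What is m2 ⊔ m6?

Common upper bounds of {m2, m6}: m14, m2, m3, m4, m9.
The least among these is m2.

m2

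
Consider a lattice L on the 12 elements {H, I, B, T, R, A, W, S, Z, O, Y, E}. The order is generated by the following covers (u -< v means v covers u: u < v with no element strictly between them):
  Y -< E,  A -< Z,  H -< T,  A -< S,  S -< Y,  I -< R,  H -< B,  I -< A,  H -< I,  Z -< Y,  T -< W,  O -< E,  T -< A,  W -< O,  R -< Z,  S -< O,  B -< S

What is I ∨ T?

Common upper bounds of {I, T}: A, E, O, S, Y, Z.
The least among these is A.

A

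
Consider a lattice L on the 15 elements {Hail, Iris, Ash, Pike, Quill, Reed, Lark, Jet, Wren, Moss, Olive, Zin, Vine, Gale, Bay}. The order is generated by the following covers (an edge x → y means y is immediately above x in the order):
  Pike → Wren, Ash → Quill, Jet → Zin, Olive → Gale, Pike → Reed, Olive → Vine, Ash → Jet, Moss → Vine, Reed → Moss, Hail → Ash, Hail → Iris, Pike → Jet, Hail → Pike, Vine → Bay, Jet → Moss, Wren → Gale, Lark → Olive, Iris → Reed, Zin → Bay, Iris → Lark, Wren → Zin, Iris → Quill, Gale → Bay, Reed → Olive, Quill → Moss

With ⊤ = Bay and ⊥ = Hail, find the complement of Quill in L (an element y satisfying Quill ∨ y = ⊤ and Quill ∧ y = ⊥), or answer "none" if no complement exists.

Wren

Need y with Quill ∨ y = Bay and Quill ∧ y = Hail.
Checking each element gives: Wren.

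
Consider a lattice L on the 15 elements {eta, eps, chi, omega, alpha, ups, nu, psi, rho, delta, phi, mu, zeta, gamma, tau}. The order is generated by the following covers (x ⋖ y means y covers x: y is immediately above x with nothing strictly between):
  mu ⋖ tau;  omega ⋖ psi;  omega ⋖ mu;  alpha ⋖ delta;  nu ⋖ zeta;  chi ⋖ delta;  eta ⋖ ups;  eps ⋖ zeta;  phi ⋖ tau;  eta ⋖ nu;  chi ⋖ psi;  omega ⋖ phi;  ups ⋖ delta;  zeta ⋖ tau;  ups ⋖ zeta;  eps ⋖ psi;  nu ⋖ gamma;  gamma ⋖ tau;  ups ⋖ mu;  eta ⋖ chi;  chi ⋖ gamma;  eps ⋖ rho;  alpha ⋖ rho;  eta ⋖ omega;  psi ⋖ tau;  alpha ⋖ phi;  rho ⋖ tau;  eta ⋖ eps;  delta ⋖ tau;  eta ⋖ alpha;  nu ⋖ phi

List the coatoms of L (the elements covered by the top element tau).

delta, gamma, mu, phi, psi, rho, zeta

The coatoms are exactly the elements covered by tau: delta, gamma, mu, phi, psi, rho, zeta.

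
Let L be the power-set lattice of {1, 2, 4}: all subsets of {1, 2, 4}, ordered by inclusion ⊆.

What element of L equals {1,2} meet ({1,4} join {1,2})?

{1,4} ∨ {1,2} = {1,2,4}
{1,2} ∧ {1,2,4} = {1,2}

{1,2}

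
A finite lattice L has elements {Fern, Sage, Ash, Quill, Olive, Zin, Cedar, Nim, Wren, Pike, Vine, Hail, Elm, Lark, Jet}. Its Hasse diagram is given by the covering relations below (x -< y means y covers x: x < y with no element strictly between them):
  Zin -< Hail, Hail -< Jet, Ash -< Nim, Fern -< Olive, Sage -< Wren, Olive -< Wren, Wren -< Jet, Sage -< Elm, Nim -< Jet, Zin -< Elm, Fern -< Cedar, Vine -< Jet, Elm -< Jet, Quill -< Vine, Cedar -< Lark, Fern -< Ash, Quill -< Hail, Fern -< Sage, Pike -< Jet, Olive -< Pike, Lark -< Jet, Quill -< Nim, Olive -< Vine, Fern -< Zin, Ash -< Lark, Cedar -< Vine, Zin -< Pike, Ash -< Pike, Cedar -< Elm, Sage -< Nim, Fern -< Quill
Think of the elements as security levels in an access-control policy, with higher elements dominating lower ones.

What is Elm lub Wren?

Jet

Common upper bounds of {Elm, Wren}: Jet.
The least among these is Jet.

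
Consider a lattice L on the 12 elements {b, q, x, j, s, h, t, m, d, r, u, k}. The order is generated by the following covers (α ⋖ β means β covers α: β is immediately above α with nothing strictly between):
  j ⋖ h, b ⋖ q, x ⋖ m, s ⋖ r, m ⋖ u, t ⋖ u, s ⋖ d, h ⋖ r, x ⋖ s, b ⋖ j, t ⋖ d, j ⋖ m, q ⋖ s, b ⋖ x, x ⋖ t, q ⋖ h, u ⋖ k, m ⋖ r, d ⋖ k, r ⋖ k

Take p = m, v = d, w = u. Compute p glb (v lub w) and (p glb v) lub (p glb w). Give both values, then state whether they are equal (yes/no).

v lub w = k, so p glb (v lub w) = m glb k = m.
p glb v = x and p glb w = m, so (p glb v) lub (p glb w) = x lub m = m.
Equal: yes.

m; m; yes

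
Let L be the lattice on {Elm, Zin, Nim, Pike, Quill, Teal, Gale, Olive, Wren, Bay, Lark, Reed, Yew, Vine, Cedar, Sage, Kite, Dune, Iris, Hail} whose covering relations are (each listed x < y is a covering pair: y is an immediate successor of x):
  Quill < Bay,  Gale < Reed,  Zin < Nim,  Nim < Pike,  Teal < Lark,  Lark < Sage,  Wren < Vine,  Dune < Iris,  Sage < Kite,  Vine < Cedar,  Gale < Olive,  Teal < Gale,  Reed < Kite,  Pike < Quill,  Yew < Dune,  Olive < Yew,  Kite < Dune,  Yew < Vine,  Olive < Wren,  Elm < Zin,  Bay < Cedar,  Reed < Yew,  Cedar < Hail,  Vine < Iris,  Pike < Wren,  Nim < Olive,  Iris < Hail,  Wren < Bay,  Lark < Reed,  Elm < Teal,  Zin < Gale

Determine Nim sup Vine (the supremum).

Common upper bounds of {Nim, Vine}: Cedar, Hail, Iris, Vine.
The least among these is Vine.

Vine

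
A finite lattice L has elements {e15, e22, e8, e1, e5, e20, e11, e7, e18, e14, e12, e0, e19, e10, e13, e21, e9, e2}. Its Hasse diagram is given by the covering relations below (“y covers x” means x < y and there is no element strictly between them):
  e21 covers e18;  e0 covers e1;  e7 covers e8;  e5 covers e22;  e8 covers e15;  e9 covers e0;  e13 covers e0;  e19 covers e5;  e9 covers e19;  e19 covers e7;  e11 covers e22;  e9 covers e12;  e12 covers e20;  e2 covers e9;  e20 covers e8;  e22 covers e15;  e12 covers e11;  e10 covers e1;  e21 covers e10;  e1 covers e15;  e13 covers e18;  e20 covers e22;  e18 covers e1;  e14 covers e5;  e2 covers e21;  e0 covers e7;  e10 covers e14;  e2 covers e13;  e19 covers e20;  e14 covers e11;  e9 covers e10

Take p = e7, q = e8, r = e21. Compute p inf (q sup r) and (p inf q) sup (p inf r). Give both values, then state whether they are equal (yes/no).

q sup r = e2, so p inf (q sup r) = e7 inf e2 = e7.
p inf q = e8 and p inf r = e15, so (p inf q) sup (p inf r) = e8 sup e15 = e8.
Equal: no.

e7; e8; no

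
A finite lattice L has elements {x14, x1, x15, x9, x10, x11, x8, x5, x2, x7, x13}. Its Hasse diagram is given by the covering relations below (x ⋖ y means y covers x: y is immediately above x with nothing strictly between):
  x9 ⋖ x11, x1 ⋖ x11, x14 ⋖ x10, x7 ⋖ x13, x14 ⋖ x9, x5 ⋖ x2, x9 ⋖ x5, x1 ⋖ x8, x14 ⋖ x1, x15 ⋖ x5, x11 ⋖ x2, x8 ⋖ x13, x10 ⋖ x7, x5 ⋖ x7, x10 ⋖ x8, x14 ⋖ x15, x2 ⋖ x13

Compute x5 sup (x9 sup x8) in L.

x13

x9 ∨ x8 = x13
x5 ∨ x13 = x13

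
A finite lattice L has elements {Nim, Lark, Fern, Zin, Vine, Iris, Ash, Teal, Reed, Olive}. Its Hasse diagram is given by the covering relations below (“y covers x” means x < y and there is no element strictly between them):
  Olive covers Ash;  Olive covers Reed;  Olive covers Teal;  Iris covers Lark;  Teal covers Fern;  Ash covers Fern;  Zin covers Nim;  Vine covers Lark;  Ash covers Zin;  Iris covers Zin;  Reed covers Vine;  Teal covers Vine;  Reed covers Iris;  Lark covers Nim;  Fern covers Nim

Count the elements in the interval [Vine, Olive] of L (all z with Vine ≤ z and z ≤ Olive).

The interval [Vine, Olive] = {Olive, Reed, Teal, Vine}, which has 4 elements.

4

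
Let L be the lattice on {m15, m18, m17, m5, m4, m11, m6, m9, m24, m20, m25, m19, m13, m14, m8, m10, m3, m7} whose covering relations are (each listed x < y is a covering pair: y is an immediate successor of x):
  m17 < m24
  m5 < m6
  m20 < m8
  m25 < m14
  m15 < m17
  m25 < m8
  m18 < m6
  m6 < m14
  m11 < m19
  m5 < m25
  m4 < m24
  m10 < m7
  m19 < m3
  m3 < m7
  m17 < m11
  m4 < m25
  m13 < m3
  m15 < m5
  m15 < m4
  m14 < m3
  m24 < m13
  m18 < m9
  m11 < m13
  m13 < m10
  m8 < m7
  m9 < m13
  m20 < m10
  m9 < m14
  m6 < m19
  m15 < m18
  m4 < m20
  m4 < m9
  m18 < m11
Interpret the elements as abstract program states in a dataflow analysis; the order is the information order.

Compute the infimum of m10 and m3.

Common lower bounds of {m10, m3}: m11, m13, m15, m17, m18, m24, m4, m9.
The greatest among these is m13.

m13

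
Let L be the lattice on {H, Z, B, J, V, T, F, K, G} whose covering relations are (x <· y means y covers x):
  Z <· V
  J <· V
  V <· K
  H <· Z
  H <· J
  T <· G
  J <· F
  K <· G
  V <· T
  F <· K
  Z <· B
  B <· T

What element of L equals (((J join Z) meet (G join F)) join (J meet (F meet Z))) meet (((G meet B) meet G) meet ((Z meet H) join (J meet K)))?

J ∨ Z = V
G ∨ F = G
V ∧ G = V
F ∧ Z = H
J ∧ H = H
V ∨ H = V
G ∧ B = B
B ∧ G = B
Z ∧ H = H
J ∧ K = J
H ∨ J = J
B ∧ J = H
V ∧ H = H

H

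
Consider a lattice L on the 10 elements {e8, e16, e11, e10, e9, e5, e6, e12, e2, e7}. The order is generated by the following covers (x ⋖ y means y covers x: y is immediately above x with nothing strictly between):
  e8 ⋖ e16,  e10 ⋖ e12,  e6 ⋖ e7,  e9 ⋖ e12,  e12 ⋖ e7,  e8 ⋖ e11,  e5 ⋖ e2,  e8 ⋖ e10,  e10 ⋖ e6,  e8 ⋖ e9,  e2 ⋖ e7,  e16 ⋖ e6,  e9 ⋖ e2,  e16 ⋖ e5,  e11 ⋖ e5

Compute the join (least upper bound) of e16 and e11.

Common upper bounds of {e16, e11}: e2, e5, e7.
The least among these is e5.

e5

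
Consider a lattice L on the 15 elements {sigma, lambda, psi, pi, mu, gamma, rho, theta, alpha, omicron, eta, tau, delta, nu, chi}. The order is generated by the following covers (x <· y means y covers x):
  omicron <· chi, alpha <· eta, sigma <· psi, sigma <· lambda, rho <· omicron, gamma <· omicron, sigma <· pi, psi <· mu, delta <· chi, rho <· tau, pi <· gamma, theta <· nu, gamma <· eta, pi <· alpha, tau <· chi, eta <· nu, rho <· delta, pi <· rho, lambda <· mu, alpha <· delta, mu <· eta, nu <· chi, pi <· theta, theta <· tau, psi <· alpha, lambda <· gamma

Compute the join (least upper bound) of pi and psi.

Common upper bounds of {pi, psi}: alpha, chi, delta, eta, nu.
The least among these is alpha.

alpha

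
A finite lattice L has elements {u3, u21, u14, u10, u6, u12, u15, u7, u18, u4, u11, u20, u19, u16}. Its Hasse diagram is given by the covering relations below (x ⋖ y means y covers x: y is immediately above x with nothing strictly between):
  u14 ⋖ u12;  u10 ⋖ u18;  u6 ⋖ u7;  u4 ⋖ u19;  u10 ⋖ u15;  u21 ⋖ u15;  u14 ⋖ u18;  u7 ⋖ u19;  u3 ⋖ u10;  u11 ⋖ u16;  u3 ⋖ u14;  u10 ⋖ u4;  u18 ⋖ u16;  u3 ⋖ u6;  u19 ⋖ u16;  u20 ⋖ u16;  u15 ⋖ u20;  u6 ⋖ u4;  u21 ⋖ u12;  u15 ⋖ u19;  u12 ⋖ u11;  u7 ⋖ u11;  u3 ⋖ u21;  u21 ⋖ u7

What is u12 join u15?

u16

Common upper bounds of {u12, u15}: u16.
The least among these is u16.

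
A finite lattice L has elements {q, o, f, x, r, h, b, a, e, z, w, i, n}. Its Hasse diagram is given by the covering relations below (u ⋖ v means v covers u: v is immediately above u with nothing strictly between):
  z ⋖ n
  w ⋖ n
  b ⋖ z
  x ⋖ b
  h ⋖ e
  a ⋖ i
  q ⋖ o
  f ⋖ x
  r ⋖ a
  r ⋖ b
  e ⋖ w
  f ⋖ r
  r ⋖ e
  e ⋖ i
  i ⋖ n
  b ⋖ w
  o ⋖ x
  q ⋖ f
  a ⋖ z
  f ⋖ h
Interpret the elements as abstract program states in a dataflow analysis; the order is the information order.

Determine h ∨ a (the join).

i

Common upper bounds of {h, a}: i, n.
The least among these is i.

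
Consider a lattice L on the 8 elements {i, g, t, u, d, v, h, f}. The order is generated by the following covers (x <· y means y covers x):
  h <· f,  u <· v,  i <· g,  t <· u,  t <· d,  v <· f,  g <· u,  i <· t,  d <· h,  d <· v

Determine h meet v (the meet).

Common lower bounds of {h, v}: d, i, t.
The greatest among these is d.

d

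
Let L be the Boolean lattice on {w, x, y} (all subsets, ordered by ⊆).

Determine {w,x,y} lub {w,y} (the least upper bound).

Common upper bounds of {{w,x,y}, {w,y}}: {w,x,y}.
The least among these is {w,x,y}.

{w,x,y}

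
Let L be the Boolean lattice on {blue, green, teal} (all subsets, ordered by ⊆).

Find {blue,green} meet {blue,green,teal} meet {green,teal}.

Common lower bounds of {{blue,green}, {blue,green,teal}, {green,teal}}: {green}, ∅.
The greatest among these is {green}.

{green}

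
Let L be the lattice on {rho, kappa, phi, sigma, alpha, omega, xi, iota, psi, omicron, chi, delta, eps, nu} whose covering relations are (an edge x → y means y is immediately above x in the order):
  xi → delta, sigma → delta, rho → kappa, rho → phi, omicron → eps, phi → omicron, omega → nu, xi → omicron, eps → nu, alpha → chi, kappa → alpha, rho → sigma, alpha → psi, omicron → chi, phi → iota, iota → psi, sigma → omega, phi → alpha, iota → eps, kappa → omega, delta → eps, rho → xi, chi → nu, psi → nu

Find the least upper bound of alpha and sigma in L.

Common upper bounds of {alpha, sigma}: nu.
The least among these is nu.

nu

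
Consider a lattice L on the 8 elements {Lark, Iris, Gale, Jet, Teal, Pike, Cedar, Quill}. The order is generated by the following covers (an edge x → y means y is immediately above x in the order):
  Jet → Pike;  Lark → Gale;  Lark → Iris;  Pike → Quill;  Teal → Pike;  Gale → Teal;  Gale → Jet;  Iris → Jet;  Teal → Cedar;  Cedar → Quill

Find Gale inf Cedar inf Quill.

Common lower bounds of {Gale, Cedar, Quill}: Gale, Lark.
The greatest among these is Gale.

Gale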